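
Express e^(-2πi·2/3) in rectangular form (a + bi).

ω_3^2 = e^(-2πi·2/3)
= cos(-2π·2/3) + i·sin(-2π·2/3)
= cos(-4π/3) + i·sin(-4π/3)

ω_3^2 = cos(-4π/3) + i·sin(-4π/3) = -0.5000+0.8660i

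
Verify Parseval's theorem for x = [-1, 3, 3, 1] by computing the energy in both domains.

Time domain:
Σ|x[n]|² = |-1|² + |3|² + |3|² + |1|² = 20.0000

Frequency domain:
(1/4)Σ|X[k]|² = (1/4)(|6|² + |-4-2i|² + |-2|² + |-4+2i|²) = (1/4)·80.0000 = 20.0000

Both sides agree, confirming Parseval's theorem.

Σ|x[n]|² = (1/N)Σ|X[k]|² = 20.0000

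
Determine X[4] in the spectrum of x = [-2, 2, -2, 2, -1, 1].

X[4] = Σ(n=0 to 5) x[n] · ω_6^(4n) where ω_6 = e^(-2πi/6)
= (-2)·ω_6^0 + (2)·ω_6^4 + (-2)·ω_6^8 + (2)·ω_6^12 + (-1)·ω_6^16 + (1)·ω_6^20

X[4] = 1.7321i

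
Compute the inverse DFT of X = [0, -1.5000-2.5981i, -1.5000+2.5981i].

x[n] = (1/3) Σ(k=0 to 2) X[k] · e^(2πikn/3)

Computing each x[n]:
x[0] = -1
x[1] = 2
x[2] = -1

x = [-1, 2, -1]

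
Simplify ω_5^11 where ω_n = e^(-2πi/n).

Since ω_5^5 = 1, powers reduce modulo 5.
11 mod 5 = 1
So ω_5^11 = ω_5^1 = e^(-2πi·1/5)

ω_5^11 = ω_5^1 = 0.3090-0.9511i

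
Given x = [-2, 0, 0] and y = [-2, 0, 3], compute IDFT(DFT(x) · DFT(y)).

(x ⊛ y)[n] = Σ(m=0 to 2) x[m] · y[(n-m) mod 3]

Computing each output sample:
(x ⊛ y)[0] = 4
(x ⊛ y)[1] = 0
(x ⊛ y)[2] = -6

x ⊛ y = [4, 0, -6]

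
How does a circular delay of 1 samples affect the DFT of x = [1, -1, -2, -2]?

Time shift by 1: X_shifted[k] = ω_4^(1k) · X[k]
Shifted x = [-2, 1, -1, -2]

DFT(x[n-1]) = [-4, -1-3i, -2, -1+3i]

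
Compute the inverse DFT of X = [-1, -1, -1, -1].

x[n] = (1/4) Σ(k=0 to 3) X[k] · e^(2πikn/4)

Computing each x[n]:
x[0] = -1
x[1] = 0
x[2] = 0
x[3] = 0

x = [-1, 0, 0, 0]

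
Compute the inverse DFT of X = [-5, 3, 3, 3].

x[n] = (1/4) Σ(k=0 to 3) X[k] · e^(2πikn/4)

Computing each x[n]:
x[0] = 1
x[1] = -2
x[2] = -2
x[3] = -2

x = [1, -2, -2, -2]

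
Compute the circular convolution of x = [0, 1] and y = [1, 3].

(x ⊛ y)[n] = Σ(m=0 to 1) x[m] · y[(n-m) mod 2]

Computing each output sample:
(x ⊛ y)[0] = 3
(x ⊛ y)[1] = 1

x ⊛ y = [3, 1]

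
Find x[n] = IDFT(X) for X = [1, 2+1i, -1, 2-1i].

x[n] = (1/4) Σ(k=0 to 3) X[k] · e^(2πikn/4)

Computing each x[n]:
x[0] = 1
x[1] = 0
x[2] = -1
x[3] = 1

x = [1, 0, -1, 1]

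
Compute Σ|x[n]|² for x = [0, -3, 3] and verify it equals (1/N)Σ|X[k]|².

Time domain:
Σ|x[n]|² = |0|² + |-3|² + |3|² = 18.0000

Frequency domain:
(1/3)Σ|X[k]|² = (1/3)(|0|² + |5.1962i|² + |-5.1962i|²) = (1/3)·54.0000 = 18.0000

Both sides agree, confirming Parseval's theorem.

Σ|x[n]|² = (1/N)Σ|X[k]|² = 18.0000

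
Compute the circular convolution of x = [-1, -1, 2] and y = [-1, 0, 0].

(x ⊛ y)[n] = Σ(m=0 to 2) x[m] · y[(n-m) mod 3]

Computing each output sample:
(x ⊛ y)[0] = 1
(x ⊛ y)[1] = 1
(x ⊛ y)[2] = -2

x ⊛ y = [1, 1, -2]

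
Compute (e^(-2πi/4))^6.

Since ω_4^4 = 1, powers reduce modulo 4.
6 mod 4 = 2
So ω_4^6 = ω_4^2 = e^(-2πi·2/4)

ω_4^6 = ω_4^2 = -1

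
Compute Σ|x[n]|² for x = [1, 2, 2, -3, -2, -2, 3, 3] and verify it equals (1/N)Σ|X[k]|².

Time domain:
Σ|x[n]|² = |1|² + |2|² + |2|² + |-3|² + |-2|² + |-2|² + |3|² + |3|² = 44.0000

Frequency domain:
(1/8)Σ|X[k]|² = (1/8)(|4|² + |10.0711+2.4142i|² + |-6|² + |-4.0711+0.4142i|² + |4|² + |-4.0711-0.4142i|² + |-6|² + |10.0711-2.4142i|²) = (1/8)·352.0000 = 44.0000

Both sides agree, confirming Parseval's theorem.

Σ|x[n]|² = (1/N)Σ|X[k]|² = 44.0000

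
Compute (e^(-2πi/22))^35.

Since ω_22^22 = 1, powers reduce modulo 22.
35 mod 22 = 13
So ω_22^35 = ω_22^13 = e^(-2πi·13/22)

ω_22^35 = ω_22^13 = -0.8413+0.5406i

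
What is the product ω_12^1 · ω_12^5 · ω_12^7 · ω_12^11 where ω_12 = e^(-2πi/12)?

The primitive 12th roots of unity are ω_12^k for k coprime to 12: k ∈ {1, 5, 7, 11}
Their product equals the constant term of the cyclotomic polynomial Φ_12(x) up to sign.
For n ≥ 3, the product of all primitive nth roots of unity is 1. (For n=1 it is 1; for n=2 it is -1.)

1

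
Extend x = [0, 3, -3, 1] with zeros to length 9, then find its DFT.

Original 4-point DFT: [1, 3-2i, -7, 3+2i]
Zero-padded 9-point DFT provides frequency interpolation.

DFT_9([x, 0, ...]) = [1, 1.2772+0.1600i, 2.8400-1.0623i, 1.0000-5.1962i, -5.6172-3.8204i, -5.6172+3.8204i, 1.0000+5.1962i, 2.8400+1.0623i, 1.2772-0.1600i]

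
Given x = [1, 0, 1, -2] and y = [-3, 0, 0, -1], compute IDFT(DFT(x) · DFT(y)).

(x ⊛ y)[n] = Σ(m=0 to 3) x[m] · y[(n-m) mod 4]

Computing each output sample:
(x ⊛ y)[0] = -3
(x ⊛ y)[1] = -1
(x ⊛ y)[2] = -1
(x ⊛ y)[3] = 5

x ⊛ y = [-3, -1, -1, 5]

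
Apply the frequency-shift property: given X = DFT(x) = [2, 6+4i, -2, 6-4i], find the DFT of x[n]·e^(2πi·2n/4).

Modulation property: DFT(ω_4^(-2n)·x[n]) = X[(k-2) mod 4], so circularly shift X by 2 positions.

X[k-2] = [-2, 6-4i, 2, 6+4i]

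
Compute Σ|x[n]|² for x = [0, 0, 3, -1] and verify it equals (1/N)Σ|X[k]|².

Time domain:
Σ|x[n]|² = |0|² + |0|² + |3|² + |-1|² = 10.0000

Frequency domain:
(1/4)Σ|X[k]|² = (1/4)(|2|² + |-3-1i|² + |4|² + |-3+1i|²) = (1/4)·40.0000 = 10.0000

Both sides agree, confirming Parseval's theorem.

Σ|x[n]|² = (1/N)Σ|X[k]|² = 10.0000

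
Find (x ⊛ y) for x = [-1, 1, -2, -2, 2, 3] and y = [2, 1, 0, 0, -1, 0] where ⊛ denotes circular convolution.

(x ⊛ y)[n] = Σ(m=0 to 5) x[m] · y[(n-m) mod 6]

Computing each output sample:
(x ⊛ y)[0] = 3
(x ⊛ y)[1] = 3
(x ⊛ y)[2] = -5
(x ⊛ y)[3] = -9
(x ⊛ y)[4] = 3
(x ⊛ y)[5] = 7

x ⊛ y = [3, 3, -5, -9, 3, 7]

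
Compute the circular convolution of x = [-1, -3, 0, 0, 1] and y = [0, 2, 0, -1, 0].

(x ⊛ y)[n] = Σ(m=0 to 4) x[m] · y[(n-m) mod 5]

Computing each output sample:
(x ⊛ y)[0] = 2
(x ⊛ y)[1] = -2
(x ⊛ y)[2] = -7
(x ⊛ y)[3] = 1
(x ⊛ y)[4] = 3

x ⊛ y = [2, -2, -7, 1, 3]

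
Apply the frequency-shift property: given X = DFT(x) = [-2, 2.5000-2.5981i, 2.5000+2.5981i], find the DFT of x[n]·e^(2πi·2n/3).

Modulation property: DFT(ω_3^(-2n)·x[n]) = X[(k-2) mod 3], so circularly shift X by 2 positions.

X[k-2] = [2.5000-2.5981i, 2.5000+2.5981i, -2]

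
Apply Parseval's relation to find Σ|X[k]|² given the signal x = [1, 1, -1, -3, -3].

Parseval: Σ|x[n]|² = (1/N)Σ|X[k]|², so Σ|X[k]|² = N·Σ|x[n]|² = 5·21.0000

Σ|X[k]|² = N·Σ|x[n]|² = 5·21.0000 = 105.0000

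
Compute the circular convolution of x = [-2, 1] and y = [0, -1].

(x ⊛ y)[n] = Σ(m=0 to 1) x[m] · y[(n-m) mod 2]

Computing each output sample:
(x ⊛ y)[0] = -1
(x ⊛ y)[1] = 2

x ⊛ y = [-1, 2]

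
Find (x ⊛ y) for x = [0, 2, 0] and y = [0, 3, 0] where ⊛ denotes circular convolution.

(x ⊛ y)[n] = Σ(m=0 to 2) x[m] · y[(n-m) mod 3]

Computing each output sample:
(x ⊛ y)[0] = 0
(x ⊛ y)[1] = 0
(x ⊛ y)[2] = 6

x ⊛ y = [0, 0, 6]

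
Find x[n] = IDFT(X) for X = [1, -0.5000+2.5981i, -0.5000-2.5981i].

x[n] = (1/3) Σ(k=0 to 2) X[k] · e^(2πikn/3)

Computing each x[n]:
x[0] = 0
x[1] = -1
x[2] = 2

x = [0, -1, 2]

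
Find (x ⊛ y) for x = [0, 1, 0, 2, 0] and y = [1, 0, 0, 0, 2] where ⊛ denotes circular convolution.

(x ⊛ y)[n] = Σ(m=0 to 4) x[m] · y[(n-m) mod 5]

Computing each output sample:
(x ⊛ y)[0] = 2
(x ⊛ y)[1] = 1
(x ⊛ y)[2] = 4
(x ⊛ y)[3] = 2
(x ⊛ y)[4] = 0

x ⊛ y = [2, 1, 4, 2, 0]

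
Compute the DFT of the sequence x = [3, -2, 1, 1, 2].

X[k] = Σ(n=0 to 4) x[n] · ω_5^(nk)
where ω_5 = e^(-2πi/5)

Computing each X[k]:
X[0] = 5
X[1] = 1.3820+3.8042i
X[2] = 3.6180+2.3511i
X[3] = 3.6180-2.3511i
X[4] = 1.3820-3.8042i

X = [5, 1.3820+3.8042i, 3.6180+2.3511i, 3.6180-2.3511i, 1.3820-3.8042i]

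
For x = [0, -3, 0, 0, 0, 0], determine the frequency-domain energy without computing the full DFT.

Parseval: Σ|x[n]|² = (1/N)Σ|X[k]|², so Σ|X[k]|² = N·Σ|x[n]|² = 6·9.0000

Σ|X[k]|² = N·Σ|x[n]|² = 6·9.0000 = 54.0000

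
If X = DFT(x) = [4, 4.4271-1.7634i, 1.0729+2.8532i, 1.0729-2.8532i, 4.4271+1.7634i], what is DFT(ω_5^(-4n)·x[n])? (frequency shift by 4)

Modulation property: DFT(ω_5^(-4n)·x[n]) = X[(k-4) mod 5], so circularly shift X by 4 positions.

X[k-4] = [4.4271-1.7634i, 1.0729+2.8532i, 1.0729-2.8532i, 4.4271+1.7634i, 4]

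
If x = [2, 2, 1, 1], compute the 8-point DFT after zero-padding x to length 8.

Original 4-point DFT: [6, 1-1i, 0, 1+1i]
Zero-padded 8-point DFT provides frequency interpolation.

DFT_8([x, 0, ...]) = [6, 2.7071-3.1213i, 1-1i, 1.2929-1.1213i, 0, 1.2929+1.1213i, 1+1i, 2.7071+3.1213i]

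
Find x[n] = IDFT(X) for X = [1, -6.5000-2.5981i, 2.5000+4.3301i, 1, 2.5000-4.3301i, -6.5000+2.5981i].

x[n] = (1/6) Σ(k=0 to 5) X[k] · e^(2πikn/6)

Computing each x[n]:
x[0] = -1
x[1] = -2
x[2] = 3
x[3] = 3
x[4] = -1
x[5] = -1

x = [-1, -2, 3, 3, -1, -1]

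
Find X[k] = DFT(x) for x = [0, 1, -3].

X[k] = Σ(n=0 to 2) x[n] · ω_3^(nk)
where ω_3 = e^(-2πi/3)

Computing each X[k]:
X[0] = -2
X[1] = 1.0000-3.4641i
X[2] = 1.0000+3.4641i

X = [-2, 1.0000-3.4641i, 1.0000+3.4641i]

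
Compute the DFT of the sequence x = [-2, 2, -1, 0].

X[k] = Σ(n=0 to 3) x[n] · ω_4^(nk)
where ω_4 = e^(-2πi/4)

Computing each X[k]:
X[0] = -1
X[1] = -1-2i
X[2] = -5
X[3] = -1+2i

X = [-1, -1-2i, -5, -1+2i]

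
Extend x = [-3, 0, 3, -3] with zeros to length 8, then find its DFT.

Original 4-point DFT: [-3, -6-3i, 3, -6+3i]
Zero-padded 8-point DFT provides frequency interpolation.

DFT_8([x, 0, ...]) = [-3, -0.8787-0.8787i, -6-3i, -5.1213+5.1213i, 3, -5.1213-5.1213i, -6+3i, -0.8787+0.8787i]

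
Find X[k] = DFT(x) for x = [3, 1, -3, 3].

X[k] = Σ(n=0 to 3) x[n] · ω_4^(nk)
where ω_4 = e^(-2πi/4)

Computing each X[k]:
X[0] = 4
X[1] = 6+2i
X[2] = -4
X[3] = 6-2i

X = [4, 6+2i, -4, 6-2i]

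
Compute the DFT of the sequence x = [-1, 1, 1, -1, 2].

X[k] = Σ(n=0 to 4) x[n] · ω_5^(nk)
where ω_5 = e^(-2πi/5)

Computing each X[k]:
X[0] = 2
X[1] = -0.0729-0.2245i
X[2] = -3.4271+2.4899i
X[3] = -3.4271-2.4899i
X[4] = -0.0729+0.2245i

X = [2, -0.0729-0.2245i, -3.4271+2.4899i, -3.4271-2.4899i, -0.0729+0.2245i]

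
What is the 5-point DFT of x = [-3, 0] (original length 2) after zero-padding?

Original 2-point DFT: [-3, -3]
Zero-padded 5-point DFT provides frequency interpolation.

DFT_5([x, 0, ...]) = [-3, -3, -3, -3, -3]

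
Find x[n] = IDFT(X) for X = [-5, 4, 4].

x[n] = (1/3) Σ(k=0 to 2) X[k] · e^(2πikn/3)

Computing each x[n]:
x[0] = 1
x[1] = -3
x[2] = -3

x = [1, -3, -3]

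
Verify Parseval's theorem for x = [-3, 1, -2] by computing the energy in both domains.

Time domain:
Σ|x[n]|² = |-3|² + |1|² + |-2|² = 14.0000

Frequency domain:
(1/3)Σ|X[k]|² = (1/3)(|-4|² + |-2.5000-2.5981i|² + |-2.5000+2.5981i|²) = (1/3)·42.0000 = 14.0000

Both sides agree, confirming Parseval's theorem.

Σ|x[n]|² = (1/N)Σ|X[k]|² = 14.0000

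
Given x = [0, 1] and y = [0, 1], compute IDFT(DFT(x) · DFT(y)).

(x ⊛ y)[n] = Σ(m=0 to 1) x[m] · y[(n-m) mod 2]

Computing each output sample:
(x ⊛ y)[0] = 1
(x ⊛ y)[1] = 0

x ⊛ y = [1, 0]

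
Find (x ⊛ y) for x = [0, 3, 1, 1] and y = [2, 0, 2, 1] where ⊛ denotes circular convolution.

(x ⊛ y)[n] = Σ(m=0 to 3) x[m] · y[(n-m) mod 4]

Computing each output sample:
(x ⊛ y)[0] = 5
(x ⊛ y)[1] = 9
(x ⊛ y)[2] = 3
(x ⊛ y)[3] = 8

x ⊛ y = [5, 9, 3, 8]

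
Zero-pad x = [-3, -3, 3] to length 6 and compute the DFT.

Original 3-point DFT: [-3, -3.0000+5.1962i, -3.0000-5.1962i]
Zero-padded 6-point DFT provides frequency interpolation.

DFT_6([x, 0, ...]) = [-3, -6, -3.0000+5.1962i, 3, -3.0000-5.1962i, -6]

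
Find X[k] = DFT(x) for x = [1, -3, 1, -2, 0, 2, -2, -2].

X[k] = Σ(n=0 to 7) x[n] · ω_8^(nk)
where ω_8 = e^(-2πi/8)

Computing each X[k]:
X[0] = -5
X[1] = -2.5355+0.5355i
X[2] = 2-3i
X[3] = 4.5355+6.5355i
X[4] = 5
X[5] = 4.5355-6.5355i
X[6] = 2+3i
X[7] = -2.5355-0.5355i

X = [-5, -2.5355+0.5355i, 2-3i, 4.5355+6.5355i, 5, 4.5355-6.5355i, 2+3i, -2.5355-0.5355i]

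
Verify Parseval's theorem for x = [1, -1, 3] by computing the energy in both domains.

Time domain:
Σ|x[n]|² = |1|² + |-1|² + |3|² = 11.0000

Frequency domain:
(1/3)Σ|X[k]|² = (1/3)(|3|² + |3.4641i|² + |-3.4641i|²) = (1/3)·33.0000 = 11.0000

Both sides agree, confirming Parseval's theorem.

Σ|x[n]|² = (1/N)Σ|X[k]|² = 11.0000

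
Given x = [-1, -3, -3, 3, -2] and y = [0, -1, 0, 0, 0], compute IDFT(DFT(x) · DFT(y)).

(x ⊛ y)[n] = Σ(m=0 to 4) x[m] · y[(n-m) mod 5]

Computing each output sample:
(x ⊛ y)[0] = 2
(x ⊛ y)[1] = 1
(x ⊛ y)[2] = 3
(x ⊛ y)[3] = 3
(x ⊛ y)[4] = -3

x ⊛ y = [2, 1, 3, 3, -3]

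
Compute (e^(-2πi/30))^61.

Since ω_30^30 = 1, powers reduce modulo 30.
61 mod 30 = 1
So ω_30^61 = ω_30^1 = e^(-2πi·1/30)

ω_30^61 = ω_30^1 = 0.9781-0.2079i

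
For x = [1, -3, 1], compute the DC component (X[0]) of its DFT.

X[0] = Σ(n=0 to 2) x[n] · ω_3^0 = Σ x[n]
= (1) + (-3) + (1)

X[0] = -1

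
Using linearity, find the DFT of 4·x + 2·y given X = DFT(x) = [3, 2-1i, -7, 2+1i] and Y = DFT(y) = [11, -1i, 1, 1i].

By linearity: DFT(4x + 2y) = 4·DFT(x) + 2·DFT(y)
= 4·[3, 2-1i, -7, 2+1i] + 2·[11, -1i, 1, 1i]

Computing element-wise:
Z[0] = 4·(3) + 2·(11) = 34
Z[1] = 4·(2-1i) + 2·(-1i) = 8-6i
Z[2] = 4·(-7) + 2·(1) = -26
Z[3] = 4·(2+1i) + 2·(1i) = 8+6i

DFT(4x + 2y) = 4·X + 2·Y = [34, 8-6i, -26, 8+6i]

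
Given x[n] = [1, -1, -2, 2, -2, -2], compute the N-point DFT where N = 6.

X[k] = Σ(n=0 to 5) x[n] · ω_6^(nk)
where ω_6 = e^(-2πi/6)

Computing each X[k]:
X[0] = -4
X[1] = -0.5000-0.8660i
X[2] = 6.5000-0.8660i
X[3] = -2
X[4] = 6.5000+0.8660i
X[5] = -0.5000+0.8660i

X = [-4, -0.5000-0.8660i, 6.5000-0.8660i, -2, 6.5000+0.8660i, -0.5000+0.8660i]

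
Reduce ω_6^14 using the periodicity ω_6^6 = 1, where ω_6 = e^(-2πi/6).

Since ω_6^6 = 1, powers reduce modulo 6.
14 mod 6 = 2
So ω_6^14 = ω_6^2 = e^(-2πi·2/6)

ω_6^14 = ω_6^2 = -0.5000-0.8660i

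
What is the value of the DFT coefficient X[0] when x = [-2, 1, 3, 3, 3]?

X[0] = Σ(n=0 to 4) x[n] · ω_5^0 = Σ x[n]
= (-2) + (1) + (3) + (3) + (3)

X[0] = 8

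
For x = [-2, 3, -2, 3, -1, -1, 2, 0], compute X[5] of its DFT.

X[5] = Σ(n=0 to 7) x[n] · ω_8^(5n) where ω_8 = e^(-2πi/8)
= (-2)·ω_8^0 + (3)·ω_8^5 + (-2)·ω_8^10 + (3)·ω_8^15 + (-1)·ω_8^20 + (-1)·ω_8^25 + (2)·ω_8^30 + (0)·ω_8^35

X[5] = -1.7071+8.9497i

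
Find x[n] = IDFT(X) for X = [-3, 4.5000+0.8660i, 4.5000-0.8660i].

x[n] = (1/3) Σ(k=0 to 2) X[k] · e^(2πikn/3)

Computing each x[n]:
x[0] = 2
x[1] = -3
x[2] = -2

x = [2, -3, -2]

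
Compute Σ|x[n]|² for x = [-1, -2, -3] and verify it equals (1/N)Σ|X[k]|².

Time domain:
Σ|x[n]|² = |-1|² + |-2|² + |-3|² = 14.0000

Frequency domain:
(1/3)Σ|X[k]|² = (1/3)(|-6|² + |1.5000-0.8660i|² + |1.5000+0.8660i|²) = (1/3)·42.0000 = 14.0000

Both sides agree, confirming Parseval's theorem.

Σ|x[n]|² = (1/N)Σ|X[k]|² = 14.0000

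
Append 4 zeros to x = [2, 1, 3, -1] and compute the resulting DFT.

Original 4-point DFT: [5, -1-2i, 5, -1+2i]
Zero-padded 8-point DFT provides frequency interpolation.

DFT_8([x, 0, ...]) = [5, 3.4142-3.0000i, -1-2i, 0.5858+3.0000i, 5, 0.5858-3.0000i, -1+2i, 3.4142+3.0000i]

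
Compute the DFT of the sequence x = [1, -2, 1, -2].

X[k] = Σ(n=0 to 3) x[n] · ω_4^(nk)
where ω_4 = e^(-2πi/4)

Computing each X[k]:
X[0] = -2
X[1] = 0
X[2] = 6
X[3] = 0

X = [-2, 0, 6, 0]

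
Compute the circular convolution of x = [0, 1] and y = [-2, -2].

(x ⊛ y)[n] = Σ(m=0 to 1) x[m] · y[(n-m) mod 2]

Computing each output sample:
(x ⊛ y)[0] = -2
(x ⊛ y)[1] = -2

x ⊛ y = [-2, -2]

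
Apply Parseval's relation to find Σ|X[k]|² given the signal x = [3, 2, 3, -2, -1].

Parseval: Σ|x[n]|² = (1/N)Σ|X[k]|², so Σ|X[k]|² = N·Σ|x[n]|² = 5·27.0000

Σ|X[k]|² = N·Σ|x[n]|² = 5·27.0000 = 135.0000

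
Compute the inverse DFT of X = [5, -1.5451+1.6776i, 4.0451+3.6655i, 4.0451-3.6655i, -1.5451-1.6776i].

x[n] = (1/5) Σ(k=0 to 4) X[k] · e^(2πikn/5)

Computing each x[n]:
x[0] = 2
x[1] = -2
x[2] = 3
x[3] = 1
x[4] = 1

x = [2, -2, 3, 1, 1]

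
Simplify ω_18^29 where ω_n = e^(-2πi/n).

Since ω_18^18 = 1, powers reduce modulo 18.
29 mod 18 = 11
So ω_18^29 = ω_18^11 = e^(-2πi·11/18)

ω_18^29 = ω_18^11 = -0.7660+0.6428i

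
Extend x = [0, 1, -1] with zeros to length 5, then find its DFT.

Original 3-point DFT: [0, -1.7321i, 1.7321i]
Zero-padded 5-point DFT provides frequency interpolation.

DFT_5([x, 0, ...]) = [0, 1.1180-0.3633i, -1.1180-1.5388i, -1.1180+1.5388i, 1.1180+0.3633i]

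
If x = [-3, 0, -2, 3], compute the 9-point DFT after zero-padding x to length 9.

Original 4-point DFT: [-2, -1+3i, -8, -1-3i]
Zero-padded 9-point DFT provides frequency interpolation.

DFT_9([x, 0, ...]) = [-2, -4.8473-0.6285i, -2.6206+3.2821i, 1.0000-1.7321i, -6.0321-3.8837i, -6.0321+3.8837i, 1.0000+1.7321i, -2.6206-3.2821i, -4.8473+0.6285i]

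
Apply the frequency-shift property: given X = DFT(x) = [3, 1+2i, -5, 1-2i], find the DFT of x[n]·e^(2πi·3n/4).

Modulation property: DFT(ω_4^(-3n)·x[n]) = X[(k-3) mod 4], so circularly shift X by 3 positions.

X[k-3] = [1+2i, -5, 1-2i, 3]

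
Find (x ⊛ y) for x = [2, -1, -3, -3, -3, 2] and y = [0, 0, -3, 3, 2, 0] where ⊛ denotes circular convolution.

(x ⊛ y)[n] = Σ(m=0 to 5) x[m] · y[(n-m) mod 6]

Computing each output sample:
(x ⊛ y)[0] = -6
(x ⊛ y)[1] = -21
(x ⊛ y)[2] = -6
(x ⊛ y)[3] = 13
(x ⊛ y)[4] = 10
(x ⊛ y)[5] = -2

x ⊛ y = [-6, -21, -6, 13, 10, -2]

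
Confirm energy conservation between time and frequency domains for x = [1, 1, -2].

Time domain:
Σ|x[n]|² = |1|² + |1|² + |-2|² = 6.0000

Frequency domain:
(1/3)Σ|X[k]|² = (1/3)(|0|² + |1.5000-2.5981i|² + |1.5000+2.5981i|²) = (1/3)·18.0000 = 6.0000

Both sides agree, confirming Parseval's theorem.

Σ|x[n]|² = (1/N)Σ|X[k]|² = 6.0000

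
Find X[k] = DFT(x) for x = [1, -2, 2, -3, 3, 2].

X[k] = Σ(n=0 to 5) x[n] · ω_6^(nk)
where ω_6 = e^(-2πi/6)

Computing each X[k]:
X[0] = 3
X[1] = 1.5000+4.3301i
X[2] = -4.5000+2.5981i
X[3] = 9
X[4] = -4.5000-2.5981i
X[5] = 1.5000-4.3301i

X = [3, 1.5000+4.3301i, -4.5000+2.5981i, 9, -4.5000-2.5981i, 1.5000-4.3301i]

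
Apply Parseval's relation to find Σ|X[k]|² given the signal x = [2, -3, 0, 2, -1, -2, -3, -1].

Parseval: Σ|x[n]|² = (1/N)Σ|X[k]|², so Σ|X[k]|² = N·Σ|x[n]|² = 8·32.0000

Σ|X[k]|² = N·Σ|x[n]|² = 8·32.0000 = 256.0000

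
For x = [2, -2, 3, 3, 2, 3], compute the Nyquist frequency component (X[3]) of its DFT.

X[3] = Σ(n=0 to 5) x[n] · ω_6^(3n) where ω_6 = e^(-2πi/6)
= (2)·ω_6^0 + (-2)·ω_6^3 + (3)·ω_6^6 + (3)·ω_6^9 + (2)·ω_6^12 + (3)·ω_6^15

X[3] = 3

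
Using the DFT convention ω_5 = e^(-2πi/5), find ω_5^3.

ω_5^3 = e^(-2πi·3/5)
= cos(-2π·3/5) + i·sin(-2π·3/5)
= cos(-6π/5) + i·sin(-6π/5)

ω_5^3 = cos(-6π/5) + i·sin(-6π/5) = -0.8090+0.5878i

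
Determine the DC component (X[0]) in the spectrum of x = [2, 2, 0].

X[0] = Σ(n=0 to 2) x[n] · ω_3^0 = Σ x[n]
= (2) + (2) + (0)

X[0] = 4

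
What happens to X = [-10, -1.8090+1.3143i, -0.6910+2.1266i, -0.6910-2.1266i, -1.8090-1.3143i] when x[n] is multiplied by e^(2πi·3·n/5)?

Modulation property: DFT(ω_5^(-3n)·x[n]) = X[(k-3) mod 5], so circularly shift X by 3 positions.

X[k-3] = [-0.6910+2.1266i, -0.6910-2.1266i, -1.8090-1.3143i, -10, -1.8090+1.3143i]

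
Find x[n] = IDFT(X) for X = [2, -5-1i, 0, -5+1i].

x[n] = (1/4) Σ(k=0 to 3) X[k] · e^(2πikn/4)

Computing each x[n]:
x[0] = -2
x[1] = 1
x[2] = 3
x[3] = 0

x = [-2, 1, 3, 0]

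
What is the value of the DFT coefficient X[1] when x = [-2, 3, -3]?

X[1] = Σ(n=0 to 2) x[n] · ω_3^(1n) where ω_3 = e^(-2πi/3)
= (-2)·ω_3^0 + (3)·ω_3^1 + (-3)·ω_3^2

X[1] = -2.0000-5.1962i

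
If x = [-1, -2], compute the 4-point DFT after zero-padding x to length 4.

Original 2-point DFT: [-3, 1]
Zero-padded 4-point DFT provides frequency interpolation.

DFT_4([x, 0, ...]) = [-3, -1+2i, 1, -1-2i]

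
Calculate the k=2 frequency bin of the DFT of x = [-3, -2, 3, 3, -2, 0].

X[2] = Σ(n=0 to 5) x[n] · ω_6^(2n) where ω_6 = e^(-2πi/6)
= (-3)·ω_6^0 + (-2)·ω_6^2 + (3)·ω_6^4 + (3)·ω_6^6 + (-2)·ω_6^8 + (0)·ω_6^10

X[2] = 0.5000+6.0622i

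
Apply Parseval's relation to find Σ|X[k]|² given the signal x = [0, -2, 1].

Parseval: Σ|x[n]|² = (1/N)Σ|X[k]|², so Σ|X[k]|² = N·Σ|x[n]|² = 3·5.0000

Σ|X[k]|² = N·Σ|x[n]|² = 3·5.0000 = 15.0000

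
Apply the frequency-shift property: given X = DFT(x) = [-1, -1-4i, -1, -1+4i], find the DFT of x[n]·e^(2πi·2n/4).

Modulation property: DFT(ω_4^(-2n)·x[n]) = X[(k-2) mod 4], so circularly shift X by 2 positions.

X[k-2] = [-1, -1+4i, -1, -1-4i]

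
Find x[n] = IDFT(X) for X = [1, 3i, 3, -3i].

x[n] = (1/4) Σ(k=0 to 3) X[k] · e^(2πikn/4)

Computing each x[n]:
x[0] = 1
x[1] = -2
x[2] = 1
x[3] = 1

x = [1, -2, 1, 1]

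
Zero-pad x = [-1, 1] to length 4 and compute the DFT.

Original 2-point DFT: [0, -2]
Zero-padded 4-point DFT provides frequency interpolation.

DFT_4([x, 0, ...]) = [0, -1-1i, -2, -1+1i]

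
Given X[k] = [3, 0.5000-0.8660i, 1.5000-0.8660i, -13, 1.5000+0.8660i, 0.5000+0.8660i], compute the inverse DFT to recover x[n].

x[n] = (1/6) Σ(k=0 to 5) X[k] · e^(2πikn/6)

Computing each x[n]:
x[0] = -1
x[1] = 3
x[2] = -2
x[3] = 3
x[4] = -2
x[5] = 2

x = [-1, 3, -2, 3, -2, 2]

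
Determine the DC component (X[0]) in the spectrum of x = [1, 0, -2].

X[0] = Σ(n=0 to 2) x[n] · ω_3^0 = Σ x[n]
= (1) + (0) + (-2)

X[0] = -1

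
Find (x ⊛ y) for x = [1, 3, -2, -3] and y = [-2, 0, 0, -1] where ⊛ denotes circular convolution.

(x ⊛ y)[n] = Σ(m=0 to 3) x[m] · y[(n-m) mod 4]

Computing each output sample:
(x ⊛ y)[0] = -5
(x ⊛ y)[1] = -4
(x ⊛ y)[2] = 7
(x ⊛ y)[3] = 5

x ⊛ y = [-5, -4, 7, 5]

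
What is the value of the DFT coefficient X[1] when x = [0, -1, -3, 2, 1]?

X[1] = Σ(n=0 to 4) x[n] · ω_5^(1n) where ω_5 = e^(-2πi/5)
= (0)·ω_5^0 + (-1)·ω_5^1 + (-3)·ω_5^2 + (2)·ω_5^3 + (1)·ω_5^4

X[1] = 0.8090+4.8410i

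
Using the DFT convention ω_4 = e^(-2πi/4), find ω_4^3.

ω_4^3 = e^(-2πi·3/4)
= cos(-2π·3/4) + i·sin(-2π·3/4)
= cos(-6π/4) + i·sin(-6π/4)

ω_4^3 = cos(-6π/4) + i·sin(-6π/4) = 1i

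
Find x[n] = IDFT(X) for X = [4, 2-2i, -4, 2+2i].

x[n] = (1/4) Σ(k=0 to 3) X[k] · e^(2πikn/4)

Computing each x[n]:
x[0] = 1
x[1] = 3
x[2] = -1
x[3] = 1

x = [1, 3, -1, 1]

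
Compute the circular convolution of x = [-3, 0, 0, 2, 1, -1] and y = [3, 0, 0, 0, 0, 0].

(x ⊛ y)[n] = Σ(m=0 to 5) x[m] · y[(n-m) mod 6]

Computing each output sample:
(x ⊛ y)[0] = -9
(x ⊛ y)[1] = 0
(x ⊛ y)[2] = 0
(x ⊛ y)[3] = 6
(x ⊛ y)[4] = 3
(x ⊛ y)[5] = -3

x ⊛ y = [-9, 0, 0, 6, 3, -3]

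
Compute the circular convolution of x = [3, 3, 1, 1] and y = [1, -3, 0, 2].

(x ⊛ y)[n] = Σ(m=0 to 3) x[m] · y[(n-m) mod 4]

Computing each output sample:
(x ⊛ y)[0] = 6
(x ⊛ y)[1] = -4
(x ⊛ y)[2] = -6
(x ⊛ y)[3] = 4

x ⊛ y = [6, -4, -6, 4]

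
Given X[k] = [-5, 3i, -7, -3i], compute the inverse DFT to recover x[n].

x[n] = (1/4) Σ(k=0 to 3) X[k] · e^(2πikn/4)

Computing each x[n]:
x[0] = -3
x[1] = -1
x[2] = -3
x[3] = 2

x = [-3, -1, -3, 2]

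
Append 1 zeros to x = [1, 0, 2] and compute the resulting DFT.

Original 3-point DFT: [3, 1.7321i, -1.7321i]
Zero-padded 4-point DFT provides frequency interpolation.

DFT_4([x, 0, ...]) = [3, -1, 3, -1]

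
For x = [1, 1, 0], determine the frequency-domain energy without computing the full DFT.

Parseval: Σ|x[n]|² = (1/N)Σ|X[k]|², so Σ|X[k]|² = N·Σ|x[n]|² = 3·2.0000

Σ|X[k]|² = N·Σ|x[n]|² = 3·2.0000 = 6.0000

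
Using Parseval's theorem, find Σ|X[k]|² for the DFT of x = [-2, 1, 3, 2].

Parseval: Σ|x[n]|² = (1/N)Σ|X[k]|², so Σ|X[k]|² = N·Σ|x[n]|² = 4·18.0000

Σ|X[k]|² = N·Σ|x[n]|² = 4·18.0000 = 72.0000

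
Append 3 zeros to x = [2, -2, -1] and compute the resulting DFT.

Original 3-point DFT: [-1, 3.5000+0.8660i, 3.5000-0.8660i]
Zero-padded 6-point DFT provides frequency interpolation.

DFT_6([x, 0, ...]) = [-1, 1.5000+2.5981i, 3.5000+0.8660i, 3, 3.5000-0.8660i, 1.5000-2.5981i]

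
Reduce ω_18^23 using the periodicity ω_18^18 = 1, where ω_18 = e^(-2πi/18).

Since ω_18^18 = 1, powers reduce modulo 18.
23 mod 18 = 5
So ω_18^23 = ω_18^5 = e^(-2πi·5/18)

ω_18^23 = ω_18^5 = -0.1736-0.9848i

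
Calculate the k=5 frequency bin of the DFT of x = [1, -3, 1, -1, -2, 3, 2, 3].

X[5] = Σ(n=0 to 7) x[n] · ω_8^(5n) where ω_8 = e^(-2πi/8)
= (1)·ω_8^0 + (-3)·ω_8^5 + (1)·ω_8^10 + (-1)·ω_8^15 + (-2)·ω_8^20 + (3)·ω_8^25 + (2)·ω_8^30 + (3)·ω_8^35

X[5] = 4.4142-6.0711i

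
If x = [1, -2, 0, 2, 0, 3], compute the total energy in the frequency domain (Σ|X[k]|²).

Parseval: Σ|x[n]|² = (1/N)Σ|X[k]|², so Σ|X[k]|² = N·Σ|x[n]|² = 6·18.0000

Σ|X[k]|² = N·Σ|x[n]|² = 6·18.0000 = 108.0000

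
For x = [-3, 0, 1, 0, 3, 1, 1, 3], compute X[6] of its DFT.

X[6] = Σ(n=0 to 7) x[n] · ω_8^(6n) where ω_8 = e^(-2πi/8)
= (-3)·ω_8^0 + (0)·ω_8^6 + (1)·ω_8^12 + (0)·ω_8^18 + (3)·ω_8^24 + (1)·ω_8^30 + (1)·ω_8^36 + (3)·ω_8^42

X[6] = -2-2i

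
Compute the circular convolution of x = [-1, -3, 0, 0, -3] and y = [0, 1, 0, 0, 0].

(x ⊛ y)[n] = Σ(m=0 to 4) x[m] · y[(n-m) mod 5]

Computing each output sample:
(x ⊛ y)[0] = -3
(x ⊛ y)[1] = -1
(x ⊛ y)[2] = -3
(x ⊛ y)[3] = 0
(x ⊛ y)[4] = 0

x ⊛ y = [-3, -1, -3, 0, 0]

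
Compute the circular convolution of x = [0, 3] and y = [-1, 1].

(x ⊛ y)[n] = Σ(m=0 to 1) x[m] · y[(n-m) mod 2]

Computing each output sample:
(x ⊛ y)[0] = 3
(x ⊛ y)[1] = -3

x ⊛ y = [3, -3]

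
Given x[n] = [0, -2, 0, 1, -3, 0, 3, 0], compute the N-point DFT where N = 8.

X[k] = Σ(n=0 to 7) x[n] · ω_8^(nk)
where ω_8 = e^(-2πi/8)

Computing each X[k]:
X[0] = -1
X[1] = 0.8787+3.7071i
X[2] = -6+3i
X[3] = 5.1213-2.2929i
X[4] = 1
X[5] = 5.1213+2.2929i
X[6] = -6-3i
X[7] = 0.8787-3.7071i

X = [-1, 0.8787+3.7071i, -6+3i, 5.1213-2.2929i, 1, 5.1213+2.2929i, -6-3i, 0.8787-3.7071i]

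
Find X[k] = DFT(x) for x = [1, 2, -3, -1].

X[k] = Σ(n=0 to 3) x[n] · ω_4^(nk)
where ω_4 = e^(-2πi/4)

Computing each X[k]:
X[0] = -1
X[1] = 4-3i
X[2] = -3
X[3] = 4+3i

X = [-1, 4-3i, -3, 4+3i]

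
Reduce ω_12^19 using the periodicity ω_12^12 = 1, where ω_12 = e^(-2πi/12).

Since ω_12^12 = 1, powers reduce modulo 12.
19 mod 12 = 7
So ω_12^19 = ω_12^7 = e^(-2πi·7/12)

ω_12^19 = ω_12^7 = -0.8660+0.5000i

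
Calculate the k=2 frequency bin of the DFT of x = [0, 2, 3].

X[2] = Σ(n=0 to 2) x[n] · ω_3^(2n) where ω_3 = e^(-2πi/3)
= (0)·ω_3^0 + (2)·ω_3^2 + (3)·ω_3^4

X[2] = -2.5000-0.8660i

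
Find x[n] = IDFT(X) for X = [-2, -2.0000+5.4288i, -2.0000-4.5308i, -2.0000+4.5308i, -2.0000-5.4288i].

x[n] = (1/5) Σ(k=0 to 4) X[k] · e^(2πikn/5)

Computing each x[n]:
x[0] = -2
x[1] = -1
x[2] = -3
x[3] = 3
x[4] = 1

x = [-2, -1, -3, 3, 1]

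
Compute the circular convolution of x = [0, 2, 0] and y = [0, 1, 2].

(x ⊛ y)[n] = Σ(m=0 to 2) x[m] · y[(n-m) mod 3]

Computing each output sample:
(x ⊛ y)[0] = 4
(x ⊛ y)[1] = 0
(x ⊛ y)[2] = 2

x ⊛ y = [4, 0, 2]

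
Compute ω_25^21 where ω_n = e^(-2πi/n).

ω_25^21 = e^(-2πi·21/25)
= cos(-2π·21/25) + i·sin(-2π·21/25)
= cos(-42π/25) + i·sin(-42π/25)

ω_25^21 = cos(-42π/25) + i·sin(-42π/25) = 0.5358+0.8443i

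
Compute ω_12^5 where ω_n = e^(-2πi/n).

ω_12^5 = e^(-2πi·5/12)
= cos(-2π·5/12) + i·sin(-2π·5/12)
= cos(-10π/12) + i·sin(-10π/12)

ω_12^5 = cos(-10π/12) + i·sin(-10π/12) = -0.8660-0.5000i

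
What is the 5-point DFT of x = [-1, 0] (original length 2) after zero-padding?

Original 2-point DFT: [-1, -1]
Zero-padded 5-point DFT provides frequency interpolation.

DFT_5([x, 0, ...]) = [-1, -1, -1, -1, -1]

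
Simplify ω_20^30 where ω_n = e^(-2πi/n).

Since ω_20^20 = 1, powers reduce modulo 20.
30 mod 20 = 10
So ω_20^30 = ω_20^10 = e^(-2πi·10/20)

ω_20^30 = ω_20^10 = -1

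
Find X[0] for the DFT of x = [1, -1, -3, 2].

X[0] = Σ(n=0 to 3) x[n] · ω_4^0 = Σ x[n]
= (1) + (-1) + (-3) + (2)

X[0] = -1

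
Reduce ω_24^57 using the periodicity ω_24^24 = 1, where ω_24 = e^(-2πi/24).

Since ω_24^24 = 1, powers reduce modulo 24.
57 mod 24 = 9
So ω_24^57 = ω_24^9 = e^(-2πi·9/24)

ω_24^57 = ω_24^9 = -0.7071-0.7071i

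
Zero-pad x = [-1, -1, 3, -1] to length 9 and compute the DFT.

Original 4-point DFT: [0, -4, 4, -4]
Zero-padded 9-point DFT provides frequency interpolation.

DFT_9([x, 0, ...]) = [0, -0.7451-1.4456i, -3.4927-0.9073i, -3.0000+3.4641i, 2.7378+3.1364i, 2.7378-3.1364i, -3.0000-3.4641i, -3.4927+0.9073i, -0.7451+1.4456i]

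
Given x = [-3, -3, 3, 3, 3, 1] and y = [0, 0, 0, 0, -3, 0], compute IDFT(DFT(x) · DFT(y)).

(x ⊛ y)[n] = Σ(m=0 to 5) x[m] · y[(n-m) mod 6]

Computing each output sample:
(x ⊛ y)[0] = -9
(x ⊛ y)[1] = -9
(x ⊛ y)[2] = -9
(x ⊛ y)[3] = -3
(x ⊛ y)[4] = 9
(x ⊛ y)[5] = 9

x ⊛ y = [-9, -9, -9, -3, 9, 9]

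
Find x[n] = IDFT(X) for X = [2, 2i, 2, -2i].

x[n] = (1/4) Σ(k=0 to 3) X[k] · e^(2πikn/4)

Computing each x[n]:
x[0] = 1
x[1] = -1
x[2] = 1
x[3] = 1

x = [1, -1, 1, 1]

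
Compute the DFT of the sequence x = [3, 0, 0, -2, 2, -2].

X[k] = Σ(n=0 to 5) x[n] · ω_6^(nk)
where ω_6 = e^(-2πi/6)

Computing each X[k]:
X[0] = 1
X[1] = 3
X[2] = 1.0000-3.4641i
X[3] = 9
X[4] = 1.0000+3.4641i
X[5] = 3

X = [1, 3, 1.0000-3.4641i, 9, 1.0000+3.4641i, 3]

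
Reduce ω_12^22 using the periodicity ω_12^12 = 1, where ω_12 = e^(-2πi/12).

Since ω_12^12 = 1, powers reduce modulo 12.
22 mod 12 = 10
So ω_12^22 = ω_12^10 = e^(-2πi·10/12)

ω_12^22 = ω_12^10 = 0.5000+0.8660i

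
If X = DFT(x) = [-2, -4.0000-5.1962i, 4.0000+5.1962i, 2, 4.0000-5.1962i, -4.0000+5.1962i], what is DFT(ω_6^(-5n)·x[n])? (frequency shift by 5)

Modulation property: DFT(ω_6^(-5n)·x[n]) = X[(k-5) mod 6], so circularly shift X by 5 positions.

X[k-5] = [-4.0000-5.1962i, 4.0000+5.1962i, 2, 4.0000-5.1962i, -4.0000+5.1962i, -2]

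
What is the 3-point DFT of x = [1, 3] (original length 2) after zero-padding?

Original 2-point DFT: [4, -2]
Zero-padded 3-point DFT provides frequency interpolation.

DFT_3([x, 0, ...]) = [4, -0.5000-2.5981i, -0.5000+2.5981i]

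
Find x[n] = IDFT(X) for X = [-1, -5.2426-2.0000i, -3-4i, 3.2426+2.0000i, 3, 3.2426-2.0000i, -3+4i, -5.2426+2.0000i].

x[n] = (1/8) Σ(k=0 to 7) X[k] · e^(2πikn/8)

Computing each x[n]:
x[0] = -1
x[1] = -1
x[2] = 2
x[3] = 0
x[4] = 0
x[5] = 2
x[6] = 0
x[7] = -3

x = [-1, -1, 2, 0, 0, 2, 0, -3]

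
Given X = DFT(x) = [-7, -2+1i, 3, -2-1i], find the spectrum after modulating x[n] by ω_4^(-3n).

Modulation property: DFT(ω_4^(-3n)·x[n]) = X[(k-3) mod 4], so circularly shift X by 3 positions.

X[k-3] = [-2+1i, 3, -2-1i, -7]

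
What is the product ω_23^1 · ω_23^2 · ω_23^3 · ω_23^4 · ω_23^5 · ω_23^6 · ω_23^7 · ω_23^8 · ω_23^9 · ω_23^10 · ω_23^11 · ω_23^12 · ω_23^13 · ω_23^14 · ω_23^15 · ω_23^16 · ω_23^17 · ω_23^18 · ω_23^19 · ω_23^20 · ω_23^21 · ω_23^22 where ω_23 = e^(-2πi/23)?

The primitive 23rd roots of unity are ω_23^k for k coprime to 23: k ∈ {1, 2, 3, 4, 5, 6, 7, 8, 9, 10, 11, 12, 13, 14, 15, 16, 17, 18, 19, 20, 21, 22}
Their product equals the constant term of the cyclotomic polynomial Φ_23(x) up to sign.
For n ≥ 3, the product of all primitive nth roots of unity is 1. (For n=1 it is 1; for n=2 it is -1.)

1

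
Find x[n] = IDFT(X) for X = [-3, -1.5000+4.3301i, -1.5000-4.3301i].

x[n] = (1/3) Σ(k=0 to 2) X[k] · e^(2πikn/3)

Computing each x[n]:
x[0] = -2
x[1] = -3
x[2] = 2

x = [-2, -3, 2]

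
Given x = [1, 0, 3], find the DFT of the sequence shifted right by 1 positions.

Time shift by 1: X_shifted[k] = ω_3^(1k) · X[k]
Shifted x = [3, 1, 0]

DFT(x[n-1]) = [4, 2.5000-0.8660i, 2.5000+0.8660i]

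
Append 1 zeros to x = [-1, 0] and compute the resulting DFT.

Original 2-point DFT: [-1, -1]
Zero-padded 3-point DFT provides frequency interpolation.

DFT_3([x, 0, ...]) = [-1, -1, -1]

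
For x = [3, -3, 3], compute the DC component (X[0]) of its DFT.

X[0] = Σ(n=0 to 2) x[n] · ω_3^0 = Σ x[n]
= (3) + (-3) + (3)

X[0] = 3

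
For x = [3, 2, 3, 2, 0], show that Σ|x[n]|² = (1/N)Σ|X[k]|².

Time domain:
Σ|x[n]|² = |3|² + |2|² + |3|² + |2|² + |0|² = 26.0000

Frequency domain:
(1/5)Σ|X[k]|² = (1/5)(|10|² + |-0.4271-2.4899i|² + |2.9271-0.2245i|² + |2.9271+0.2245i|² + |-0.4271+2.4899i|²) = (1/5)·130.0000 = 26.0000

Both sides agree, confirming Parseval's theorem.

Σ|x[n]|² = (1/N)Σ|X[k]|² = 26.0000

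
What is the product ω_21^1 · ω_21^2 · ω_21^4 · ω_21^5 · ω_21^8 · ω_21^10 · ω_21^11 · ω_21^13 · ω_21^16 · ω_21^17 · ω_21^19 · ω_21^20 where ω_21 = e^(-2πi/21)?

The primitive 21st roots of unity are ω_21^k for k coprime to 21: k ∈ {1, 2, 4, 5, 8, 10, 11, 13, 16, 17, 19, 20}
Their product equals the constant term of the cyclotomic polynomial Φ_21(x) up to sign.
For n ≥ 3, the product of all primitive nth roots of unity is 1. (For n=1 it is 1; for n=2 it is -1.)

1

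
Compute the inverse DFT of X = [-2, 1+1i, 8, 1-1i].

x[n] = (1/4) Σ(k=0 to 3) X[k] · e^(2πikn/4)

Computing each x[n]:
x[0] = 2
x[1] = -3
x[2] = 1
x[3] = -2

x = [2, -3, 1, -2]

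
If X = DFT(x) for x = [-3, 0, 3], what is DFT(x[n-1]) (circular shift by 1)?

Time shift by 1: X_shifted[k] = ω_3^(1k) · X[k]
Shifted x = [3, -3, 0]

DFT(x[n-1]) = [0, 4.5000+2.5981i, 4.5000-2.5981i]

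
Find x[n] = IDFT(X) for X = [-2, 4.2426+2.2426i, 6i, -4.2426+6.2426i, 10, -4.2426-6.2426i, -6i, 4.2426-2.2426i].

x[n] = (1/8) Σ(k=0 to 7) X[k] · e^(2πikn/8)

Computing each x[n]:
x[0] = 1
x[1] = -3
x[2] = 2
x[3] = -3
x[4] = 1
x[5] = -3
x[6] = 0
x[7] = 3

x = [1, -3, 2, -3, 1, -3, 0, 3]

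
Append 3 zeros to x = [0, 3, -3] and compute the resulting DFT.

Original 3-point DFT: [0, -5.1962i, 5.1962i]
Zero-padded 6-point DFT provides frequency interpolation.

DFT_6([x, 0, ...]) = [0, 3, -5.1962i, -6, 5.1962i, 3]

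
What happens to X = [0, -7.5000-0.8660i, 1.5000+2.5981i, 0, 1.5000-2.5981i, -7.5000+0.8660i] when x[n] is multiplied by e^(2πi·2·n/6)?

Modulation property: DFT(ω_6^(-2n)·x[n]) = X[(k-2) mod 6], so circularly shift X by 2 positions.

X[k-2] = [1.5000-2.5981i, -7.5000+0.8660i, 0, -7.5000-0.8660i, 1.5000+2.5981i, 0]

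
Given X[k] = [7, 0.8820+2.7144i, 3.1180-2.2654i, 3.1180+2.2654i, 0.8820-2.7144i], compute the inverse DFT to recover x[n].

x[n] = (1/5) Σ(k=0 to 4) X[k] · e^(2πikn/5)

Computing each x[n]:
x[0] = 3
x[1] = 0
x[2] = 0
x[3] = 3
x[4] = 1

x = [3, 0, 0, 3, 1]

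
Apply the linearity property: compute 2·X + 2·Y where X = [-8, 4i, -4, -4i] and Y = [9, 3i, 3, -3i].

By linearity: DFT(2x + 2y) = 2·DFT(x) + 2·DFT(y)
= 2·[-8, 4i, -4, -4i] + 2·[9, 3i, 3, -3i]

Computing element-wise:
Z[0] = 2·(-8) + 2·(9) = 2
Z[1] = 2·(4i) + 2·(3i) = 14i
Z[2] = 2·(-4) + 2·(3) = -2
Z[3] = 2·(-4i) + 2·(-3i) = -14i

DFT(2x + 2y) = 2·X + 2·Y = [2, 14i, -2, -14i]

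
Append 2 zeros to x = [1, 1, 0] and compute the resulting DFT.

Original 3-point DFT: [2, 0.5000-0.8660i, 0.5000+0.8660i]
Zero-padded 5-point DFT provides frequency interpolation.

DFT_5([x, 0, ...]) = [2, 1.3090-0.9511i, 0.1910-0.5878i, 0.1910+0.5878i, 1.3090+0.9511i]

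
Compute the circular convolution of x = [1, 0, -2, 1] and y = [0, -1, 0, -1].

(x ⊛ y)[n] = Σ(m=0 to 3) x[m] · y[(n-m) mod 4]

Computing each output sample:
(x ⊛ y)[0] = -1
(x ⊛ y)[1] = 1
(x ⊛ y)[2] = -1
(x ⊛ y)[3] = 1

x ⊛ y = [-1, 1, -1, 1]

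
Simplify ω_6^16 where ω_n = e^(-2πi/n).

Since ω_6^6 = 1, powers reduce modulo 6.
16 mod 6 = 4
So ω_6^16 = ω_6^4 = e^(-2πi·4/6)

ω_6^16 = ω_6^4 = -0.5000+0.8660i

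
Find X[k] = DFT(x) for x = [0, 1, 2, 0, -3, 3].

X[k] = Σ(n=0 to 5) x[n] · ω_6^(nk)
where ω_6 = e^(-2πi/6)

Computing each X[k]:
X[0] = 3
X[1] = 2.5000-2.5981i
X[2] = -1.5000+6.0622i
X[3] = -5
X[4] = -1.5000-6.0622i
X[5] = 2.5000+2.5981i

X = [3, 2.5000-2.5981i, -1.5000+6.0622i, -5, -1.5000-6.0622i, 2.5000+2.5981i]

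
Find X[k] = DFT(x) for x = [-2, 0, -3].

X[k] = Σ(n=0 to 2) x[n] · ω_3^(nk)
where ω_3 = e^(-2πi/3)

Computing each X[k]:
X[0] = -5
X[1] = -0.5000-2.5981i
X[2] = -0.5000+2.5981i

X = [-5, -0.5000-2.5981i, -0.5000+2.5981i]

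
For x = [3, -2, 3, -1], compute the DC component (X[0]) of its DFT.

X[0] = Σ(n=0 to 3) x[n] · ω_4^0 = Σ x[n]
= (3) + (-2) + (3) + (-1)

X[0] = 3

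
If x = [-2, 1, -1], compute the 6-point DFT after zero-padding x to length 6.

Original 3-point DFT: [-2, -2.0000-1.7321i, -2.0000+1.7321i]
Zero-padded 6-point DFT provides frequency interpolation.

DFT_6([x, 0, ...]) = [-2, -1, -2.0000-1.7321i, -4, -2.0000+1.7321i, -1]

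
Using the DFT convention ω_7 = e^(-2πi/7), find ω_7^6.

ω_7^6 = e^(-2πi·6/7)
= cos(-2π·6/7) + i·sin(-2π·6/7)
= cos(-12π/7) + i·sin(-12π/7)

ω_7^6 = cos(-12π/7) + i·sin(-12π/7) = 0.6235+0.7818i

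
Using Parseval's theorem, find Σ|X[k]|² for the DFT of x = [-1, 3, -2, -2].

Parseval: Σ|x[n]|² = (1/N)Σ|X[k]|², so Σ|X[k]|² = N·Σ|x[n]|² = 4·18.0000

Σ|X[k]|² = N·Σ|x[n]|² = 4·18.0000 = 72.0000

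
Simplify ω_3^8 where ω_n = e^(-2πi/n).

Since ω_3^3 = 1, powers reduce modulo 3.
8 mod 3 = 2
So ω_3^8 = ω_3^2 = e^(-2πi·2/3)

ω_3^8 = ω_3^2 = -0.5000+0.8660i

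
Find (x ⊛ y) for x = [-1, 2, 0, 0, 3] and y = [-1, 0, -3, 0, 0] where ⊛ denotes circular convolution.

(x ⊛ y)[n] = Σ(m=0 to 4) x[m] · y[(n-m) mod 5]

Computing each output sample:
(x ⊛ y)[0] = 1
(x ⊛ y)[1] = -11
(x ⊛ y)[2] = 3
(x ⊛ y)[3] = -6
(x ⊛ y)[4] = -3

x ⊛ y = [1, -11, 3, -6, -3]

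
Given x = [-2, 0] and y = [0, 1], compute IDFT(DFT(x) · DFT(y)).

(x ⊛ y)[n] = Σ(m=0 to 1) x[m] · y[(n-m) mod 2]

Computing each output sample:
(x ⊛ y)[0] = 0
(x ⊛ y)[1] = -2

x ⊛ y = [0, -2]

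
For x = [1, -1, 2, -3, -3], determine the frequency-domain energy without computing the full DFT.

Parseval: Σ|x[n]|² = (1/N)Σ|X[k]|², so Σ|X[k]|² = N·Σ|x[n]|² = 5·24.0000

Σ|X[k]|² = N·Σ|x[n]|² = 5·24.0000 = 120.0000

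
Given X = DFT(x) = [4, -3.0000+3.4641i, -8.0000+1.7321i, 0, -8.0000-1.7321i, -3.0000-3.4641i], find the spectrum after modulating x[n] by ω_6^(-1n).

Modulation property: DFT(ω_6^(-1n)·x[n]) = X[(k-1) mod 6], so circularly shift X by 1 positions.

X[k-1] = [-3.0000-3.4641i, 4, -3.0000+3.4641i, -8.0000+1.7321i, 0, -8.0000-1.7321i]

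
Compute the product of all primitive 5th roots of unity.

The primitive 5th roots of unity are ω_5^k for k coprime to 5: k ∈ {1, 2, 3, 4}
Their product equals the constant term of the cyclotomic polynomial Φ_5(x) up to sign.
For n ≥ 3, the product of all primitive nth roots of unity is 1. (For n=1 it is 1; for n=2 it is -1.)

1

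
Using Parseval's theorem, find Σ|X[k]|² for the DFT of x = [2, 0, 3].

Parseval: Σ|x[n]|² = (1/N)Σ|X[k]|², so Σ|X[k]|² = N·Σ|x[n]|² = 3·13.0000

Σ|X[k]|² = N·Σ|x[n]|² = 3·13.0000 = 39.0000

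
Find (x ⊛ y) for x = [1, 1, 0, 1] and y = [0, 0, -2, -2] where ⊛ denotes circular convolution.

(x ⊛ y)[n] = Σ(m=0 to 3) x[m] · y[(n-m) mod 4]

Computing each output sample:
(x ⊛ y)[0] = -2
(x ⊛ y)[1] = -2
(x ⊛ y)[2] = -4
(x ⊛ y)[3] = -4

x ⊛ y = [-2, -2, -4, -4]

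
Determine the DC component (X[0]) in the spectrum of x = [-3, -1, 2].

X[0] = Σ(n=0 to 2) x[n] · ω_3^0 = Σ x[n]
= (-3) + (-1) + (2)

X[0] = -2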